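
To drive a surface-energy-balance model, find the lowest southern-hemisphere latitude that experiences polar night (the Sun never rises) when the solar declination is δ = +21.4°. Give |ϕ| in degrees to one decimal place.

Polar night requires cos h₀ = −tan ϕ tan δ ≥ 1, i.e. tan ϕ tan δ ≤ −1.
The boundary is |tan ϕ| · |tan δ| = 1, so |ϕ| = 90° − |δ| = 90° − 21.4° = 68.6° in the southern hemisphere.

|ϕ| = 68.6°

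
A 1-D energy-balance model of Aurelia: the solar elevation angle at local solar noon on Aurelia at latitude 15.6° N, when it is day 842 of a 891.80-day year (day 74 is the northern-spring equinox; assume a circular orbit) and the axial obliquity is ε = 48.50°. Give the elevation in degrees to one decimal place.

39.4°

Solar longitude: L_s = 360° × (842 − 74)/891.80 = 310.025°.
sin δ = sin 48.50° × sin 310.025° = -0.57353, so δ = -34.996°.
At local noon the hour angle is zero, so the zenith angle equals |ϕ − δ| = |+15.6° − (-34.996°)| = 50.596°.
Elevation = 90° − 50.596° = 39.4°.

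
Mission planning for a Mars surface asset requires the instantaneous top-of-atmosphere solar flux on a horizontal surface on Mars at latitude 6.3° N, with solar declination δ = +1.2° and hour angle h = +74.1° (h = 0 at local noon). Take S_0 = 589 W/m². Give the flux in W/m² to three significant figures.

cos θ_z = sin ϕ sin δ + cos ϕ cos δ cos h = 0.002298 + 0.272245 = 0.274543.
Flux = S_0 · cos θ_z = 589 × 0.274543 = 161.7 W/m².

162 W/m²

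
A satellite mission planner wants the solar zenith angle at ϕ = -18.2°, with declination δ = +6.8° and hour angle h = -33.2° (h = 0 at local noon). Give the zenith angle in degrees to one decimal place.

cos θ_z = sin ϕ sin δ + cos ϕ cos δ cos h = -0.036982 + 0.789311 = 0.752329.
θ_z = arccos(0.752329) = 41.2°.

θ_z = 41.2°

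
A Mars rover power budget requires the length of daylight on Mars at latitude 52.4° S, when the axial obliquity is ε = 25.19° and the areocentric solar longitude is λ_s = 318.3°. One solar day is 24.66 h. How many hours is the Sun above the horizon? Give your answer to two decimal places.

15.42 h

sin δ = sin 25.19° × sin 318.3° = -0.28314, so δ = -16.447°.
cos H₀ = −tan φ · tan δ = −tan(-52.4°) × tan(-16.447°) = -0.3833, so H₀ = 1.9642 rad = 112.54°.
Daylight = 2H₀/(2π) × 24.66 h = (1.9642/π) × 24.66 = 15.42 h.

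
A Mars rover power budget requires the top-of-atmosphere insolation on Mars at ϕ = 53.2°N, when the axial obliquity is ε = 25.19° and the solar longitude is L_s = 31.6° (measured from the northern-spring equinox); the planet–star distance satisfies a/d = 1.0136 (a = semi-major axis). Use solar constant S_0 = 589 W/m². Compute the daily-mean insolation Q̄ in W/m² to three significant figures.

Solar declination: sin δ = sin ε · sin L_s = sin 25.19° × sin 31.6° = 0.22302, so δ = +12.886°.
cos h₀ = −tan(+53.2°) tan(+12.886°) = -0.3058, h₀ = 1.8816 rad.
Bracket: h₀ sin ϕ sin δ + cos ϕ cos δ sin h₀ = 1.8816×0.80073×0.22302 + 0.59902×0.97481×0.95209 = 0.336014 + 0.555955 = 0.891969.
Inverse-square distance factor (a/d)² = 1.0136² = 1.027385.
Q̄ = (S_0/π) × 1.027385 × [bracket] = (589/π) × 1.027385 × 0.891969 = 171.8 W/m².

Q̄ ≈ 172 W/m²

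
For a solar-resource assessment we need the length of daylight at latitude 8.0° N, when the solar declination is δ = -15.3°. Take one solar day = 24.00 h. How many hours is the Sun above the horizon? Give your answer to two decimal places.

11.71 h

cos h₀ = −tan ϕ · tan δ = −tan(+8.0°) × tan(-15.300°) = 0.0384, so h₀ = 1.5323 rad = 87.80°.
Daylight = 2h₀/(2π) × 24.00 h = (1.5323/π) × 24.00 = 11.71 h.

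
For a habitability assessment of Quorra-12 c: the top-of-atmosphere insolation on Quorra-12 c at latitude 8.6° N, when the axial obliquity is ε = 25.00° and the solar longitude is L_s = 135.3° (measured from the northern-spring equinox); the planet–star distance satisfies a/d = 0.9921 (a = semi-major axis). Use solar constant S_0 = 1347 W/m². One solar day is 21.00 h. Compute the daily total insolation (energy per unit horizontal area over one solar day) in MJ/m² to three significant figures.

32.4 MJ/m²

Solar declination: sin δ = sin ε · sin L_s = sin 25.00° × sin 135.3° = 0.29727, so δ = +17.294°.
cos h₀ = −tan(+8.6°) tan(+17.294°) = -0.0471, h₀ = 1.6179 rad.
Bracket: h₀ sin ϕ sin δ + cos ϕ cos δ sin h₀ = 1.6179×0.14954×0.29727 + 0.98876×0.95479×0.99889 = 0.071922 + 0.943010 = 1.014932.
Inverse-square distance factor (a/d)² = 0.9921² = 0.984262.
Q̄ = (S_0/π) × 0.984262 × [bracket] = (1347/π) × 0.984262 × 1.014932 = 428.32 W/m².
Daily total = Q̄ × 21.00 h × 3600 s/h = 428.32 × 21.00 × 3600 / 10⁶ = 32.38 MJ/m².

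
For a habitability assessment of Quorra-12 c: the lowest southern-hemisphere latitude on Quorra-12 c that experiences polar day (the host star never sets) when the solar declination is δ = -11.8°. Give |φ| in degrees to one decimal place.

Polar day requires cos H₀ = −tan φ tan δ ≤ −1, i.e. tan φ tan δ ≥ 1.
The boundary is |tan φ| · |tan δ| = 1, so |φ| = 90° − |δ| = 90° − 11.8° = 78.2° in the southern hemisphere.

|φ| = 78.2°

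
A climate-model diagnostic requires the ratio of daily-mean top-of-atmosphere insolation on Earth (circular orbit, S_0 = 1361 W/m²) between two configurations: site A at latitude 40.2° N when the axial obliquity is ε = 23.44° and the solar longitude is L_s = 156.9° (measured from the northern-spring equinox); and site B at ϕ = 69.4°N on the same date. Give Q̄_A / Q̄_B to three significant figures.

Q̄_A / Q̄_B ≈ 1.51

— Configuration A (ϕ=+40.2°):
Solar declination: sin δ = sin ε · sin L_s = sin 23.44° × sin 156.9° = 0.15607, so δ = +8.979°.
cos h₀ = −tan(+40.2°) tan(+8.979°) = -0.1335, h₀ = 1.7047 rad.
Bracket: h₀ sin ϕ sin δ + cos ϕ cos δ sin h₀ = 1.7047×0.64546×0.15607 + 0.76380×0.98775×0.99105 = 0.171726 + 0.747691 = 0.919417.
Q̄ = (S_0/π) × [bracket] = (1361/π) × 0.919417 = 398.31 W/m².
— Configuration B (ϕ=+69.4°):
cos h₀ = −tan(+69.4°) tan(+8.979°) = -0.4204, h₀ = 2.0046 rad.
Bracket: h₀ sin ϕ sin δ + cos ϕ cos δ sin h₀ = 2.0046×0.93606×0.15607 + 0.35184×0.98775×0.90736 = 0.292854 + 0.315335 = 0.608189.
Q̄ = (S_0/π) × [bracket] = (1361/π) × 0.608189 = 263.48 W/m².
Ratio Q̄_A / Q̄_B = 398.31 / 263.48 = 1.512.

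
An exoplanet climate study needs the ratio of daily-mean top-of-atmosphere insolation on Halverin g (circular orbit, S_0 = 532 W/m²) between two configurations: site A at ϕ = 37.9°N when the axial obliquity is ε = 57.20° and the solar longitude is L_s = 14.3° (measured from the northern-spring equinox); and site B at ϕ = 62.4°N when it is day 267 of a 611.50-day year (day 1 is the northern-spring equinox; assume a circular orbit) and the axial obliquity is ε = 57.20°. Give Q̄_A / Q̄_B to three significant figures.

Q̄_A / Q̄_B ≈ 0.977

— Configuration A (ϕ=+37.9°):
Solar declination: sin δ = sin ε · sin L_s = sin 57.20° × sin 14.3° = 0.20762, so δ = +11.983°.
cos h₀ = −tan(+37.9°) tan(+11.983°) = -0.1652, h₀ = 1.7368 rad.
Bracket: h₀ sin ϕ sin δ + cos ϕ cos δ sin h₀ = 1.7368×0.61429×0.20762 + 0.78908×0.97821×0.98626 = 0.221510 + 0.761280 = 0.982790.
Q̄ = (S_0/π) × [bracket] = (532/π) × 0.982790 = 166.43 W/m².
— Configuration B (ϕ=+62.4°):
Solar longitude: L_s = 360° × (267 − 1)/611.50 = 156.599°.
sin δ = sin 57.20° × sin 156.599° = 0.33385, so δ = +19.503°.
cos h₀ = −tan(+62.4°) tan(+19.503°) = -0.6775, h₀ = 2.3151 rad.
Bracket: h₀ sin ϕ sin δ + cos ϕ cos δ sin h₀ = 2.3151×0.88620×0.33385 + 0.46330×0.94263×0.73556 = 0.684941 + 0.321234 = 1.006175.
Q̄ = (S_0/π) × [bracket] = (532/π) × 1.006175 = 170.39 W/m².
Ratio Q̄_A / Q̄_B = 166.43 / 170.39 = 0.9768.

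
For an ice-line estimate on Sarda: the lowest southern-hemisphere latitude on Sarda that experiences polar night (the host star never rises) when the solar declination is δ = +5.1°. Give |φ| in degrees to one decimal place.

|φ| = 84.9°

Polar night requires cos H₀ = −tan φ tan δ ≥ 1, i.e. tan φ tan δ ≤ −1.
The boundary is |tan φ| · |tan δ| = 1, so |φ| = 90° − |δ| = 90° − 5.1° = 84.9° in the southern hemisphere.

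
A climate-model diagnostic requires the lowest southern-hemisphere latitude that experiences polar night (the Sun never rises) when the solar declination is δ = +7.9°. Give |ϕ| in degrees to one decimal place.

Polar night requires cos h₀ = −tan ϕ tan δ ≥ 1, i.e. tan ϕ tan δ ≤ −1.
The boundary is |tan ϕ| · |tan δ| = 1, so |ϕ| = 90° − |δ| = 90° − 7.9° = 82.1° in the southern hemisphere.

|ϕ| = 82.1°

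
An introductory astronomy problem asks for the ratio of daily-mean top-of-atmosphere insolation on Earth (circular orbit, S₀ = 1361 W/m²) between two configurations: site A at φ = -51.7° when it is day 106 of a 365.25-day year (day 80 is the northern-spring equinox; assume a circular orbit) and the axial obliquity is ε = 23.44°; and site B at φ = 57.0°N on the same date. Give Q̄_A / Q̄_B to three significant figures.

— Configuration A (φ=-51.7°):
Solar longitude: λ_s = 360° × (106 − 80)/365.25 = 25.626°.
sin δ = sin 23.44° × sin 25.626° = 0.17204, so δ = +9.907°.
cos H₀ = −tan(-51.7°) tan(+9.907°) = 0.2211, H₀ = 1.3478 rad.
Bracket: H₀ sin φ sin δ + cos φ cos δ sin H₀ = 1.3478×-0.78478×0.17204 + 0.61978×0.98509×0.97524 = -0.181971 + 0.595422 = 0.413451.
Q̄ = (S₀/π) × [bracket] = (1361/π) × 0.413451 = 179.12 W/m².
— Configuration B (φ=+57.0°):
cos H₀ = −tan(+57.0°) tan(+9.907°) = -0.2689, H₀ = 1.8431 rad.
Bracket: H₀ sin φ sin δ + cos φ cos δ sin H₀ = 1.8431×0.83867×0.17204 + 0.54464×0.98509×0.96316 = 0.265931 + 0.516754 = 0.782685.
Q̄ = (S₀/π) × [bracket] = (1361/π) × 0.782685 = 339.07 W/m².
Ratio Q̄_A / Q̄_B = 179.12 / 339.07 = 0.5283.

Q̄_A / Q̄_B ≈ 0.528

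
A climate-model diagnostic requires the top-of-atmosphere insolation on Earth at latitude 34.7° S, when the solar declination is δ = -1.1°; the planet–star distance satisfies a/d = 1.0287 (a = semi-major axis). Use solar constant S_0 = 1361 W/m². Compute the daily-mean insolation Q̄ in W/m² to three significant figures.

cos h₀ = −tan(-34.7°) tan(-1.100°) = -0.0133, h₀ = 1.5841 rad.
Bracket: h₀ sin ϕ sin δ + cos ϕ cos δ sin h₀ = 1.5841×-0.56928×-0.01920 + 0.82214×0.99982×0.99991 = 0.017314 + 0.821918 = 0.839232.
Inverse-square distance factor (a/d)² = 1.0287² = 1.058224.
Q̄ = (S_0/π) × 1.058224 × [bracket] = (1361/π) × 1.058224 × 0.839232 = 384.7 W/m².

Q̄ ≈ 385 W/m²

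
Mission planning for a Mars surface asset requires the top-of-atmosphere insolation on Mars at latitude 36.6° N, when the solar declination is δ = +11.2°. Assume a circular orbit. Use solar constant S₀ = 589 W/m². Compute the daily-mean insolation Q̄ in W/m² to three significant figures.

cos H₀ = −tan(+36.6°) tan(+11.200°) = -0.1471, H₀ = 1.7184 rad.
Bracket: H₀ sin φ sin δ + cos φ cos δ sin H₀ = 1.7184×0.59622×0.19423 + 0.80282×0.98096×0.98913 = 0.198997 + 0.778974 = 0.977971.
Q̄ = (S₀/π) × [bracket] = (589/π) × 0.977971 = 183.4 W/m².

Q̄ ≈ 183 W/m²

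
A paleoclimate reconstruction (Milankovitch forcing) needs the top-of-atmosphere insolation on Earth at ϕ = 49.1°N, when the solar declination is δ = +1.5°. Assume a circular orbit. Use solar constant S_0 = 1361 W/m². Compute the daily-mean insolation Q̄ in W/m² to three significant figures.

Q̄ ≈ 297 W/m²

cos h₀ = −tan(+49.1°) tan(+1.500°) = -0.0302, h₀ = 1.6010 rad.
Bracket: h₀ sin ϕ sin δ + cos ϕ cos δ sin h₀ = 1.6010×0.75585×0.02618 + 0.65474×0.99966×0.99954 = 0.031681 + 0.654216 = 0.685897.
Q̄ = (S_0/π) × [bracket] = (1361/π) × 0.685897 = 297.1 W/m².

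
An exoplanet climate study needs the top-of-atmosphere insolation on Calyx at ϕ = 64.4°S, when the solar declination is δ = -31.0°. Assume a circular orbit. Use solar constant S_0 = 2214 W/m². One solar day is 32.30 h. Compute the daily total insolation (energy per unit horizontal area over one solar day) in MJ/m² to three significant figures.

120 MJ/m²

cos h₀ = −tan(-64.4°) tan(-31.000°) = -1.2541 ≤ −1 ⇒ polar day, h₀ = π.
Bracket: h₀ sin ϕ sin δ + cos ϕ cos δ sin h₀ = 3.1416×-0.90183×-0.51504 + 0.43209×0.85717×0.00000 = 1.459206 + 0.000000 = 1.459206.
Q̄ = (S_0/π) × [bracket] = (2214/π) × 1.459206 = 1028.4 W/m².
Daily total = Q̄ × 32.30 h × 3600 s/h = 1028.4 × 32.30 × 3600 / 10⁶ = 119.6 MJ/m².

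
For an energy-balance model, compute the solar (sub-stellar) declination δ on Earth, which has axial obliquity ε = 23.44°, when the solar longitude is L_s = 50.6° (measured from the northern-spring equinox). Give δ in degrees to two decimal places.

sin δ = sin ε · sin L_s = sin 23.44° × sin 50.6° = 0.307385.
δ = arcsin(0.307385) = +17.90°.

δ = +17.90°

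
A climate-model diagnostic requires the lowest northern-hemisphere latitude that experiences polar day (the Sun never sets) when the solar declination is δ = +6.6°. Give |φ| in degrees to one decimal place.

|φ| = 83.4°

Polar day requires cos H₀ = −tan φ tan δ ≤ −1, i.e. tan φ tan δ ≥ 1.
The boundary is |tan φ| · |tan δ| = 1, so |φ| = 90° − |δ| = 90° − 6.6° = 83.4° in the northern hemisphere.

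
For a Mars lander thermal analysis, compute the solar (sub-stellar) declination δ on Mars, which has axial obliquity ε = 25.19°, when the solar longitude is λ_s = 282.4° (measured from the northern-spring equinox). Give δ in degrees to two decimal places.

δ = -24.56°

sin δ = sin ε · sin λ_s = sin 25.19° × sin 282.4° = -0.415693.
δ = arcsin(-0.415693) = -24.56°.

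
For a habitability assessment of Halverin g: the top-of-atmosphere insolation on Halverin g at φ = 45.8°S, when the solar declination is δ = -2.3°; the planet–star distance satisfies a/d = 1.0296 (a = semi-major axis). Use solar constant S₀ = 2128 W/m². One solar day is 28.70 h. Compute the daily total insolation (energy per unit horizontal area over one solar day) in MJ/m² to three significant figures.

55.1 MJ/m²

cos H₀ = −tan(-45.8°) tan(-2.300°) = -0.0413, H₀ = 1.6121 rad.
Bracket: H₀ sin φ sin δ + cos φ cos δ sin H₀ = 1.6121×-0.71691×-0.04013 + 0.69717×0.99919×0.99915 = 0.046379 + 0.696013 = 0.742392.
Inverse-square distance factor (a/d)² = 1.0296² = 1.060076.
Q̄ = (S₀/π) × 1.060076 × [bracket] = (2128/π) × 1.060076 × 0.742392 = 533.08 W/m².
Daily total = Q̄ × 28.70 h × 3600 s/h = 533.08 × 28.70 × 3600 / 10⁶ = 55.08 MJ/m².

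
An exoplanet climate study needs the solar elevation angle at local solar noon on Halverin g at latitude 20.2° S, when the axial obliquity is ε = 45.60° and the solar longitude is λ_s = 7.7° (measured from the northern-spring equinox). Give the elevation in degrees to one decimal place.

64.3°

Solar declination: sin δ = sin ε · sin λ_s = sin 45.60° × sin 7.7° = 0.09573, so δ = +5.493°.
At local noon the hour angle is zero, so the zenith angle equals |φ − δ| = |-20.2° − (+5.493°)| = 25.693°.
Elevation = 90° − 25.693° = 64.3°.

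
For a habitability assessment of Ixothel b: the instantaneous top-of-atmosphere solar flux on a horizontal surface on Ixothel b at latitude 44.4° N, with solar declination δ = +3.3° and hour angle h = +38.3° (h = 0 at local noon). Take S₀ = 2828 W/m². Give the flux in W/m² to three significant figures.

1.70e+03 W/m²

cos θ_z = sin φ sin δ + cos φ cos δ cos h = 0.040275 + 0.559772 = 0.600047.
Flux = S₀ · cos θ_z = 2828 × 0.600047 = 1697 W/m².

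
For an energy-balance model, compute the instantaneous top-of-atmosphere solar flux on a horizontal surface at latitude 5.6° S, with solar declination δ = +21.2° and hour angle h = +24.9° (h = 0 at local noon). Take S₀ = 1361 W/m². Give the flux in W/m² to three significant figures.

cos θ_z = sin φ sin δ + cos φ cos δ cos h = -0.035288 + 0.841623 = 0.806335.
Flux = S₀ · cos θ_z = 1361 × 0.806335 = 1097 W/m².

1.10e+03 W/m²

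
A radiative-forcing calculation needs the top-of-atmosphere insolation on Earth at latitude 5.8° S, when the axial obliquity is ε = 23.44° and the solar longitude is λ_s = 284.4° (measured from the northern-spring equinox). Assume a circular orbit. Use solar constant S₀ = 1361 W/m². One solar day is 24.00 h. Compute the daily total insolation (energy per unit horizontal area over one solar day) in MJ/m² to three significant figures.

36.7 MJ/m²

Solar declination: sin δ = sin ε · sin λ_s = sin 23.44° × sin 284.4° = -0.38529, so δ = -22.662°.
cos H₀ = −tan(-5.8°) tan(-22.662°) = -0.0424, H₀ = 1.6132 rad.
Bracket: H₀ sin φ sin δ + cos φ cos δ sin H₀ = 1.6132×-0.10106×-0.38529 + 0.99488×0.92280×0.99910 = 0.062814 + 0.917249 = 0.980063.
Q̄ = (S₀/π) × [bracket] = (1361/π) × 0.980063 = 424.58 W/m².
Daily total = Q̄ × 24.00 h × 3600 s/h = 424.58 × 24.00 × 3600 / 10⁶ = 36.68 MJ/m².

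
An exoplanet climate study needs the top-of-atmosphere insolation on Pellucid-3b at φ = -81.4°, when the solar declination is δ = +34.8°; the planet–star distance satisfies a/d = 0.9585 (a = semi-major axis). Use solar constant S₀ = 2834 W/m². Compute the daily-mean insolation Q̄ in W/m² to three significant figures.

cos H₀ = −tan(-81.4°) tan(+34.800°) = 4.5956 ≥ 1 ⇒ polar night, H₀ = 0 and Q̄ = 0.
Inverse-square distance factor (a/d)² = 0.9585² = 0.918722.

Q̄ ≈ 0.00 W/m²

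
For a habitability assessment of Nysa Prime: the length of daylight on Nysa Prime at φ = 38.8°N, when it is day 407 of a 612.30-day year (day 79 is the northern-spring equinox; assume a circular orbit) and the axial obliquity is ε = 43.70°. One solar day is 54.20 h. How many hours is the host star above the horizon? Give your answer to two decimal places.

24.94 h

Solar longitude: λ_s = 360° × (407 − 79)/612.30 = 192.847°.
sin δ = sin 43.70° × sin 192.847° = -0.15361, so δ = -8.836°.
cos H₀ = −tan φ · tan δ = −tan(+38.8°) × tan(-8.836°) = 0.1250, so H₀ = 1.4455 rad = 82.82°.
Daylight = 2H₀/(2π) × 54.20 h = (1.4455/π) × 54.20 = 24.94 h.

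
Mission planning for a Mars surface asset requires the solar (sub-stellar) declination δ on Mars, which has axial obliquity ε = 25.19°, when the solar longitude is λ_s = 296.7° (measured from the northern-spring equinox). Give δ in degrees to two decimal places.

sin δ = sin ε · sin λ_s = sin 25.19° × sin 296.7° = -0.380238.
δ = arcsin(-0.380238) = -22.35°.

δ = -22.35°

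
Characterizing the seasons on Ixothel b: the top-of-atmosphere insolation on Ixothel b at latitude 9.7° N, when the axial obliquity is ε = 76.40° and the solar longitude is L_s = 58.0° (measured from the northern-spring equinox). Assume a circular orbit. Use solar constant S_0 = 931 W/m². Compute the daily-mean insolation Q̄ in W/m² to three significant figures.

Solar declination: sin δ = sin ε · sin L_s = sin 76.40° × sin 58.0° = 0.82427, so δ = +55.515°.
cos h₀ = −tan(+9.7°) tan(+55.515°) = -0.2488, h₀ = 1.8223 rad.
Bracket: h₀ sin ϕ sin δ + cos ϕ cos δ sin h₀ = 1.8223×0.16849×0.82427 + 0.98570×0.56620×0.96854 = 0.253083 + 0.540545 = 0.793628.
Q̄ = (S_0/π) × [bracket] = (931/π) × 0.793628 = 235.2 W/m².

Q̄ ≈ 235 W/m²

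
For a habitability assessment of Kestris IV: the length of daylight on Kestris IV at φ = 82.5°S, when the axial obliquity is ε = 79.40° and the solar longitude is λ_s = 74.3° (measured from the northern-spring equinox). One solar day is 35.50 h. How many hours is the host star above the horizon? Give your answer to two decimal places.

0.00 h

Solar declination: sin δ = sin ε · sin λ_s = sin 79.40° × sin 74.3° = 0.94626, so δ = +71.132°.
cos H₀ = −tan φ · tan δ = 22.2253 ≥ 1, so the host star never rises (polar night) and H₀ = 0.
Daylight = 2H₀/(2π) × 35.50 h = (0.0000/π) × 35.50 = 0.00 h.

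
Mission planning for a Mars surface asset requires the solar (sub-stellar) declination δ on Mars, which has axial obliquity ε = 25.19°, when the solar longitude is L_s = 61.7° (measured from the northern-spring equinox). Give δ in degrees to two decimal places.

sin δ = sin ε · sin L_s = sin 25.19° × sin 61.7° = 0.374750.
δ = arcsin(0.374750) = +22.01°.

δ = +22.01°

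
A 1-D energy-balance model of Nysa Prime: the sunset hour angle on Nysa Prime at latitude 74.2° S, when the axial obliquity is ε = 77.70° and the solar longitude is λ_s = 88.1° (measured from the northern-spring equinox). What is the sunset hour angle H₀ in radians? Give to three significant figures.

H₀ = 0.00 rad

Solar declination: sin δ = sin ε · sin λ_s = sin 77.70° × sin 88.1° = 0.97651, so δ = +77.556°.
cos H₀ = −tan φ · tan δ = 16.0150 ≥ 1, so the host star never rises (polar night) and H₀ = 0.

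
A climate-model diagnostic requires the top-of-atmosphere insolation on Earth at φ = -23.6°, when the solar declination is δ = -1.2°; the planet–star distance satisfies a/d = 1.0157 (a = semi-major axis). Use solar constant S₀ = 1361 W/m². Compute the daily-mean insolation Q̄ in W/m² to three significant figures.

cos H₀ = −tan(-23.6°) tan(-1.200°) = -0.0092, H₀ = 1.5799 rad.
Bracket: H₀ sin φ sin δ + cos φ cos δ sin H₀ = 1.5799×-0.40035×-0.02094 + 0.91636×0.99978×0.99996 = 0.013245 + 0.916122 = 0.929367.
Inverse-square distance factor (a/d)² = 1.0157² = 1.031646.
Q̄ = (S₀/π) × 1.031646 × [bracket] = (1361/π) × 1.031646 × 0.929367 = 415.4 W/m².

Q̄ ≈ 415 W/m²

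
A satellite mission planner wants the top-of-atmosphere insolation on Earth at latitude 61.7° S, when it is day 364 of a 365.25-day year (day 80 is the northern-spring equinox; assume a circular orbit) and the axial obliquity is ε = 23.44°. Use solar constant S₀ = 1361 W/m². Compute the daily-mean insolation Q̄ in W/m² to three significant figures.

Q̄ ≈ 487 W/m²

Solar longitude: λ_s = 360° × (364 − 80)/365.25 = 279.918°.
sin δ = sin 23.44° × sin 279.918° = -0.39184, so δ = -23.069°.
cos H₀ = −tan(-61.7°) tan(-23.069°) = -0.7910, H₀ = 2.4832 rad.
Bracket: H₀ sin φ sin δ + cos φ cos δ sin H₀ = 2.4832×-0.88048×-0.39184 + 0.47409×0.92003×0.61183 = 0.856722 + 0.266866 = 1.123588.
Q̄ = (S₀/π) × [bracket] = (1361/π) × 1.123588 = 486.8 W/m².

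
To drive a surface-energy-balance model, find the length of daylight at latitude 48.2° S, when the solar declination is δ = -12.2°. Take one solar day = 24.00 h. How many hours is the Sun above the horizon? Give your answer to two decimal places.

cos H₀ = −tan φ · tan δ = −tan(-48.2°) × tan(-12.200°) = -0.2418, so H₀ = 1.8150 rad = 103.99°.
Daylight = 2H₀/(2π) × 24.00 h = (1.8150/π) × 24.00 = 13.87 h.

13.87 h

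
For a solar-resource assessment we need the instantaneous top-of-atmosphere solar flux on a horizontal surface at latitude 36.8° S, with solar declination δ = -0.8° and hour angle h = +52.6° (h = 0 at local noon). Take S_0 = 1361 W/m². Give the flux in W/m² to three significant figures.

673 W/m²

cos θ_z = sin ϕ sin δ + cos ϕ cos δ cos h = 0.008364 + 0.486297 = 0.494661.
Flux = S_0 · cos θ_z = 1361 × 0.494661 = 673.2 W/m².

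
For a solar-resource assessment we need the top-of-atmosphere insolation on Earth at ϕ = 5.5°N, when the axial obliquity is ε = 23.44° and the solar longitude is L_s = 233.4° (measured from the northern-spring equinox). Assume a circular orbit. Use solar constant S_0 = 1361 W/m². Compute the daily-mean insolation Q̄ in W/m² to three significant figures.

Solar declination: sin δ = sin ε · sin L_s = sin 23.44° × sin 233.4° = -0.31935, so δ = -18.624°.
cos h₀ = −tan(+5.5°) tan(-18.624°) = 0.0324, h₀ = 1.5383 rad.
Bracket: h₀ sin ϕ sin δ + cos ϕ cos δ sin h₀ = 1.5383×0.09585×-0.31935 + 0.99540×0.94764×0.99947 = -0.047087 + 0.942781 = 0.895694.
Q̄ = (S_0/π) × [bracket] = (1361/π) × 0.895694 = 388.0 W/m².

Q̄ ≈ 388 W/m²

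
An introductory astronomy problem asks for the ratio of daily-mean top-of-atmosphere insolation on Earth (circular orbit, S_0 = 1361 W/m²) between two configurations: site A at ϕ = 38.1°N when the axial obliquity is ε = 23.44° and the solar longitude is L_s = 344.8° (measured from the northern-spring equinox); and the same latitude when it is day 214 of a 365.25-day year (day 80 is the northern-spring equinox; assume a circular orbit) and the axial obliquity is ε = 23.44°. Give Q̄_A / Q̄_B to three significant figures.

Q̄_A / Q̄_B ≈ 0.645

— Configuration A (ϕ=+38.1°):
Solar declination: sin δ = sin ε · sin L_s = sin 23.44° × sin 344.8° = -0.10430, so δ = -5.987°.
cos h₀ = −tan(+38.1°) tan(-5.987°) = 0.0822, h₀ = 1.4885 rad.
Bracket: h₀ sin ϕ sin δ + cos ϕ cos δ sin h₀ = 1.4885×0.61704×-0.10430 + 0.78694×0.99455×0.99661 = -0.095796 + 0.779998 = 0.684202.
Q̄ = (S_0/π) × [bracket] = (1361/π) × 0.684202 = 296.41 W/m².
— Configuration B (ϕ=+38.1°):
Solar longitude: L_s = 360° × (214 − 80)/365.25 = 132.074°.
sin δ = sin 23.44° × sin 132.074° = 0.29527, so δ = +17.174°.
cos h₀ = −tan(+38.1°) tan(+17.174°) = -0.2423, h₀ = 1.8156 rad.
Bracket: h₀ sin ϕ sin δ + cos ϕ cos δ sin h₀ = 1.8156×0.61704×0.29527 + 0.78694×0.95541×0.97019 = 0.330790 + 0.729438 = 1.060228.
Q̄ = (S_0/π) × [bracket] = (1361/π) × 1.060228 = 459.31 W/m².
Ratio Q̄_A / Q̄_B = 296.41 / 459.31 = 0.6453.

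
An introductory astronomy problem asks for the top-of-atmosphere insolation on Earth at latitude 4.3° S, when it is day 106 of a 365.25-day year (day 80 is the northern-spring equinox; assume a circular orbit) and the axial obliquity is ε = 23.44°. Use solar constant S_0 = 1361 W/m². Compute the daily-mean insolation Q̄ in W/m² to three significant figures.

Solar longitude: L_s = 360° × (106 − 80)/365.25 = 25.626°.
sin δ = sin 23.44° × sin 25.626° = 0.17204, so δ = +9.907°.
cos h₀ = −tan(-4.3°) tan(+9.907°) = 0.0131, h₀ = 1.5577 rad.
Bracket: h₀ sin ϕ sin δ + cos ϕ cos δ sin h₀ = 1.5577×-0.07498×0.17204 + 0.99719×0.98509×0.99991 = -0.020094 + 0.982233 = 0.962139.
Q̄ = (S_0/π) × [bracket] = (1361/π) × 0.962139 = 416.8 W/m².

Q̄ ≈ 417 W/m²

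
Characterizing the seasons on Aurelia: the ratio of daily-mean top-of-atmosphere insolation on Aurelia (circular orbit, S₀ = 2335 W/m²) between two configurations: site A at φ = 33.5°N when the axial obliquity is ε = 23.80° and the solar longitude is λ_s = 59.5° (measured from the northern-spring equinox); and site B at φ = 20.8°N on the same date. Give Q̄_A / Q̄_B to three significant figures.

Q̄_A / Q̄_B ≈ 1.03

— Configuration A (φ=+33.5°):
Solar declination: sin δ = sin ε · sin λ_s = sin 23.80° × sin 59.5° = 0.34771, so δ = +20.347°.
cos H₀ = −tan(+33.5°) tan(+20.347°) = -0.2455, H₀ = 1.8188 rad.
Bracket: H₀ sin φ sin δ + cos φ cos δ sin H₀ = 1.8188×0.55194×0.34771 + 0.83389×0.93760×0.96941 = 0.349055 + 0.757938 = 1.106993.
Q̄ = (S₀/π) × [bracket] = (2335/π) × 1.106993 = 822.78 W/m².
— Configuration B (φ=+20.8°):
cos H₀ = −tan(+20.8°) tan(+20.347°) = -0.1409, H₀ = 1.7121 rad.
Bracket: H₀ sin φ sin δ + cos φ cos δ sin H₀ = 1.7121×0.35511×0.34771 + 0.93483×0.93760×0.99003 = 0.211402 + 0.867758 = 1.079160.
Q̄ = (S₀/π) × [bracket] = (2335/π) × 1.079160 = 802.09 W/m².
Ratio Q̄_A / Q̄_B = 822.78 / 802.09 = 1.026.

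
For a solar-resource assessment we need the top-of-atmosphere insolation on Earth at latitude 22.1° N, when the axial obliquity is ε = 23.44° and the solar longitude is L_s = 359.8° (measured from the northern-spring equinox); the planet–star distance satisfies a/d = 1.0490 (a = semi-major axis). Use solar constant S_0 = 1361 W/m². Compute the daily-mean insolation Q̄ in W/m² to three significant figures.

Solar declination: sin δ = sin ε · sin L_s = sin 23.44° × sin 359.8° = -0.00139, so δ = -0.080°.
cos h₀ = −tan(+22.1°) tan(-0.080°) = 0.0006, h₀ = 1.5702 rad.
Bracket: h₀ sin ϕ sin δ + cos ϕ cos δ sin h₀ = 1.5702×0.37622×-0.00139 + 0.92653×1.00000×1.00000 = -0.000821 + 0.926530 = 0.925709.
Inverse-square distance factor (a/d)² = 1.0490² = 1.100401.
Q̄ = (S_0/π) × 1.100401 × [bracket] = (1361/π) × 1.100401 × 0.925709 = 441.3 W/m².

Q̄ ≈ 441 W/m²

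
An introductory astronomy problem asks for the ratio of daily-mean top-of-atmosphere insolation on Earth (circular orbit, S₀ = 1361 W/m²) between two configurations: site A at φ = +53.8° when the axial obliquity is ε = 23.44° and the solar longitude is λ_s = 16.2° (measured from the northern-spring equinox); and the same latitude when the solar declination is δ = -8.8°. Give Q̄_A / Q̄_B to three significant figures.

— Configuration A (φ=+53.8°):
Solar declination: sin δ = sin ε · sin λ_s = sin 23.44° × sin 16.2° = 0.11098, so δ = +6.372°.
cos H₀ = −tan(+53.8°) tan(+6.372°) = -0.1526, H₀ = 1.7240 rad.
Bracket: H₀ sin φ sin δ + cos φ cos δ sin H₀ = 1.7240×0.80696×0.11098 + 0.59061×0.99382×0.98829 = 0.154395 + 0.580087 = 0.734482.
Q̄ = (S₀/π) × [bracket] = (1361/π) × 0.734482 = 318.19 W/m².
— Configuration B (φ=+53.8°):
cos H₀ = −tan(+53.8°) tan(-8.800°) = 0.2115, H₀ = 1.3577 rad.
Bracket: H₀ sin φ sin δ + cos φ cos δ sin H₀ = 1.3577×0.80696×-0.15299 + 0.59061×0.98823×0.97737 = -0.167617 + 0.570450 = 0.402833.
Q̄ = (S₀/π) × [bracket] = (1361/π) × 0.402833 = 174.52 W/m².
Ratio Q̄_A / Q̄_B = 318.19 / 174.52 = 1.823.

Q̄_A / Q̄_B ≈ 1.82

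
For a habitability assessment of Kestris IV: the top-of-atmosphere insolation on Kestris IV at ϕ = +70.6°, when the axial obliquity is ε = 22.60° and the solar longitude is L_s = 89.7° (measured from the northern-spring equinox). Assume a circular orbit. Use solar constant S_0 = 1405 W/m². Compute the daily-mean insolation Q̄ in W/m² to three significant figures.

Solar declination: sin δ = sin ε · sin L_s = sin 22.60° × sin 89.7° = 0.38429, so δ = +22.600°.
cos h₀ = −tan(+70.6°) tan(+22.600°) = -1.1820 ≤ −1 ⇒ polar day, h₀ = π.
Bracket: h₀ sin ϕ sin δ + cos ϕ cos δ sin h₀ = 3.1416×0.94322×0.38429 + 0.33216×0.92321×0.00000 = 1.138736 + 0.000000 = 1.138736.
Q̄ = (S_0/π) × [bracket] = (1405/π) × 1.138736 = 509.3 W/m².

Q̄ ≈ 509 W/m²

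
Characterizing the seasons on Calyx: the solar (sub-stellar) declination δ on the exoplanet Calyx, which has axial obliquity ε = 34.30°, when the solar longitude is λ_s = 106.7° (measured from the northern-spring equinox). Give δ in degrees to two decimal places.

δ = +32.67°

sin δ = sin ε · sin λ_s = sin 34.30° × sin 106.7° = 0.539758.
δ = arcsin(0.539758) = +32.67°.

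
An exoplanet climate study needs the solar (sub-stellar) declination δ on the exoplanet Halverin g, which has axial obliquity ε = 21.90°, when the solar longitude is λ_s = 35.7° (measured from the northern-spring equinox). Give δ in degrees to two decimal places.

sin δ = sin ε · sin λ_s = sin 21.90° × sin 35.7° = 0.217654.
δ = arcsin(0.217654) = +12.57°.

δ = +12.57°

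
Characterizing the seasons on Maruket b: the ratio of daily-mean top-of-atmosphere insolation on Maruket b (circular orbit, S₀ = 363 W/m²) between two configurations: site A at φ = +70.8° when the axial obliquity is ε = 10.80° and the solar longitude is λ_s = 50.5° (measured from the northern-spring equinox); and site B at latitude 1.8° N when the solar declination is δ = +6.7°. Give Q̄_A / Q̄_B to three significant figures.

Q̄_A / Q̄_B ≈ 0.570

— Configuration A (φ=+70.8°):
Solar declination: sin δ = sin ε · sin λ_s = sin 10.80° × sin 50.5° = 0.14459, so δ = +8.313°.
cos H₀ = −tan(+70.8°) tan(+8.313°) = -0.4196, H₀ = 2.0038 rad.
Bracket: H₀ sin φ sin δ + cos φ cos δ sin H₀ = 2.0038×0.94438×0.14459 + 0.32887×0.98949×0.90770 = 0.273615 + 0.295378 = 0.568993.
Q̄ = (S₀/π) × [bracket] = (363/π) × 0.568993 = 65.745 W/m².
— Configuration B (φ=+1.8°):
cos H₀ = −tan(+1.8°) tan(+6.700°) = -0.0037, H₀ = 1.5745 rad.
Bracket: H₀ sin φ sin δ + cos φ cos δ sin H₀ = 1.5745×0.03141×0.11667 + 0.99951×0.99317×0.99999 = 0.005770 + 0.992673 = 0.998443.
Q̄ = (S₀/π) × [bracket] = (363/π) × 0.998443 = 115.37 W/m².
Ratio Q̄_A / Q̄_B = 65.745 / 115.37 = 0.5699.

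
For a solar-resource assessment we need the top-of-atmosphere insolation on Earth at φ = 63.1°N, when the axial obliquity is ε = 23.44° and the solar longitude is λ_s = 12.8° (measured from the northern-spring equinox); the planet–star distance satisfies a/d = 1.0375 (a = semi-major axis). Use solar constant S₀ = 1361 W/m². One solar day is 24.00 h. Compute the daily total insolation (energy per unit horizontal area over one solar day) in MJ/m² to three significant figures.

Solar declination: sin δ = sin ε · sin λ_s = sin 23.44° × sin 12.8° = 0.08813, so δ = +5.056°.
cos H₀ = −tan(+63.1°) tan(+5.056°) = -0.1744, H₀ = 1.7461 rad.
Bracket: H₀ sin φ sin δ + cos φ cos δ sin H₀ = 1.7461×0.89180×0.08813 + 0.45243×0.99611×0.98468 = 0.137234 + 0.443766 = 0.581000.
Inverse-square distance factor (a/d)² = 1.0375² = 1.076406.
Q̄ = (S₀/π) × 1.076406 × [bracket] = (1361/π) × 1.076406 × 0.581000 = 270.93 W/m².
Daily total = Q̄ × 24.00 h × 3600 s/h = 270.93 × 24.00 × 3600 / 10⁶ = 23.41 MJ/m².

23.4 MJ/m²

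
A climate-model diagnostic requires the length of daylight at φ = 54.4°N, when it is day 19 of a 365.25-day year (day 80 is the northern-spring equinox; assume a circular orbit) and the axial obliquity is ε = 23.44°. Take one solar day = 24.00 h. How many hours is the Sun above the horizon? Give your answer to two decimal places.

Solar longitude: λ_s = 360° × (19 − 80)/365.25 = -60.123°, i.e. -60.123° + 360° = 299.877°.
sin δ = sin 23.44° × sin 299.877° = -0.34492, so δ = -20.177°.
cos H₀ = −tan φ · tan δ = −tan(+54.4°) × tan(-20.177°) = 0.5133, so H₀ = 1.0318 rad = 59.12°.
Daylight = 2H₀/(2π) × 24.00 h = (1.0318/π) × 24.00 = 7.88 h.

7.88 h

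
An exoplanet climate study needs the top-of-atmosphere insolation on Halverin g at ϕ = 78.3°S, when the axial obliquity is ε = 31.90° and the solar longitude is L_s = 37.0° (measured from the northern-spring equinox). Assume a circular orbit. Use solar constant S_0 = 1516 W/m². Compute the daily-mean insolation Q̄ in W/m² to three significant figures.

Solar declination: sin δ = sin ε · sin L_s = sin 31.90° × sin 37.0° = 0.31802, so δ = +18.543°.
cos h₀ = −tan(-78.3°) tan(+18.543°) = 1.6198 ≥ 1 ⇒ polar night, h₀ = 0 and Q̄ = 0.

Q̄ ≈ 0.00 W/m²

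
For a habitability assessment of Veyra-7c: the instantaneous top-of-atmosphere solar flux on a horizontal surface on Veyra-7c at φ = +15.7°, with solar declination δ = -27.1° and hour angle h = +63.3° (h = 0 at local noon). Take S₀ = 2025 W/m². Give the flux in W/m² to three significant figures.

cos θ_z = sin φ sin δ + cos φ cos δ cos h = -0.123271 + 0.385067 = 0.261796.
Flux = S₀ · cos θ_z = 2025 × 0.261796 = 530.1 W/m².

530 W/m²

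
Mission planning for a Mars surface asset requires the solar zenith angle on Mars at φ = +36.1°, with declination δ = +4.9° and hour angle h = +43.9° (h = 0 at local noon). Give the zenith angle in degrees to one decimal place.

θ_z = 50.9°

cos θ_z = sin φ sin δ + cos φ cos δ cos h = 0.050327 + 0.580070 = 0.630397.
θ_z = arccos(0.630397) = 50.9°.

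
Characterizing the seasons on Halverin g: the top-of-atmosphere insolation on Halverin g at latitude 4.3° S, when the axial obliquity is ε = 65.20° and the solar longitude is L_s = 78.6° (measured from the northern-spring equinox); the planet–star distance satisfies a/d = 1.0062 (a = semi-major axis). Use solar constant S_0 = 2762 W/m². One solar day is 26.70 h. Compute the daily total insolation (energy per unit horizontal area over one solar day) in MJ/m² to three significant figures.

30.4 MJ/m²

Solar declination: sin δ = sin ε · sin L_s = sin 65.20° × sin 78.6° = 0.88987, so δ = +62.857°.
cos h₀ = −tan(-4.3°) tan(+62.857°) = 0.1467, h₀ = 1.4236 rad.
Bracket: h₀ sin ϕ sin δ + cos ϕ cos δ sin h₀ = 1.4236×-0.07498×0.88987 + 0.99719×0.45622×0.98919 = -0.094986 + 0.450020 = 0.355034.
Inverse-square distance factor (a/d)² = 1.0062² = 1.012438.
Q̄ = (S_0/π) × 1.012438 × [bracket] = (2762/π) × 1.012438 × 0.355034 = 316.02 W/m².
Daily total = Q̄ × 26.70 h × 3600 s/h = 316.02 × 26.70 × 3600 / 10⁶ = 30.38 MJ/m².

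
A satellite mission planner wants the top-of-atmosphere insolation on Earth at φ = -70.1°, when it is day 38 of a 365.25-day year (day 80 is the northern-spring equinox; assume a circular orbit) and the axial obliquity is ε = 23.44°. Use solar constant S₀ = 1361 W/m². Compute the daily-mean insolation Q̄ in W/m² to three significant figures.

Q̄ ≈ 353 W/m²

Solar longitude: λ_s = 360° × (38 − 80)/365.25 = -41.396°, i.e. -41.396° + 360° = 318.604°.
sin δ = sin 23.44° × sin 318.604° = -0.26304, so δ = -15.251°.
cos H₀ = −tan(-70.1°) tan(-15.251°) = -0.7532, H₀ = 2.4237 rad.
Bracket: H₀ sin φ sin δ + cos φ cos δ sin H₀ = 2.4237×-0.94029×-0.26304 + 0.34038×0.96478×0.65782 = 0.599463 + 0.216023 = 0.815486.
Q̄ = (S₀/π) × [bracket] = (1361/π) × 0.815486 = 353.3 W/m².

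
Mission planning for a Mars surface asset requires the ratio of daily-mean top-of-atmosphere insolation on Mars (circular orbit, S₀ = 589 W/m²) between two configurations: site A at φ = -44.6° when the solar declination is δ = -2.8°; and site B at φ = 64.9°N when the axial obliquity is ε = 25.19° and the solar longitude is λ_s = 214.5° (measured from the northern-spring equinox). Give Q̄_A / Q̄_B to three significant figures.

— Configuration A (φ=-44.6°):
cos H₀ = −tan(-44.6°) tan(-2.800°) = -0.0482, H₀ = 1.6190 rad.
Bracket: H₀ sin φ sin δ + cos φ cos δ sin H₀ = 1.6190×-0.70215×-0.04885 + 0.71203×0.99881×0.99884 = 0.055532 + 0.710358 = 0.765890.
Q̄ = (S₀/π) × [bracket] = (589/π) × 0.765890 = 143.59 W/m².
— Configuration B (φ=+64.9°):
Solar declination: sin δ = sin ε · sin λ_s = sin 25.19° × sin 214.5° = -0.24107, so δ = -13.950°.
cos H₀ = −tan(+64.9°) tan(-13.950°) = 0.5303, H₀ = 1.0119 rad.
Bracket: H₀ sin φ sin δ + cos φ cos δ sin H₀ = 1.0119×0.90557×-0.24107 + 0.42420×0.97051×0.84782 = -0.220904 + 0.349039 = 0.128135.
Q̄ = (S₀/π) × [bracket] = (589/π) × 0.128135 = 24.023 W/m².
Ratio Q̄_A / Q̄_B = 143.59 / 24.023 = 5.977.

Q̄_A / Q̄_B ≈ 5.98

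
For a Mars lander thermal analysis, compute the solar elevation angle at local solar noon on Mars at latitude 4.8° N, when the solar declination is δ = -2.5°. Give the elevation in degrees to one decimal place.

82.7°

At local noon the hour angle is zero, so the zenith angle equals |φ − δ| = |+4.8° − (-2.500°)| = 7.300°.
Elevation = 90° − 7.300° = 82.7°.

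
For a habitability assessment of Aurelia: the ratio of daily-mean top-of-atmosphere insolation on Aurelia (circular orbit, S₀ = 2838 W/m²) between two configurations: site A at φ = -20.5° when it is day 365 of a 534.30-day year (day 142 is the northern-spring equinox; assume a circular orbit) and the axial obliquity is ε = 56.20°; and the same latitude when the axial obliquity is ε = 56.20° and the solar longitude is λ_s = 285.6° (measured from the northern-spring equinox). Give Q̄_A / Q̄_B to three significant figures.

Q̄_A / Q̄_B ≈ 0.595

— Configuration A (φ=-20.5°):
Solar longitude: λ_s = 360° × (365 − 142)/534.30 = 150.253°.
sin δ = sin 56.20° × sin 150.253° = 0.41231, so δ = +24.350°.
cos H₀ = −tan(-20.5°) tan(+24.350°) = 0.1692, H₀ = 1.4008 rad.
Bracket: H₀ sin φ sin δ + cos φ cos δ sin H₀ = 1.4008×-0.35021×0.41231 + 0.93667×0.91104×0.98558 = -0.202269 + 0.841039 = 0.638770.
Q̄ = (S₀/π) × [bracket] = (2838/π) × 0.638770 = 577.04 W/m².
— Configuration B (φ=-20.5°):
Solar declination: sin δ = sin ε · sin λ_s = sin 56.20° × sin 285.6° = -0.80037, so δ = -53.166°.
cos H₀ = −tan(-20.5°) tan(-53.166°) = -0.4992, H₀ = 2.0934 rad.
Bracket: H₀ sin φ sin δ + cos φ cos δ sin H₀ = 2.0934×-0.35021×-0.80037 + 0.93667×0.59950×0.86651 = 0.586775 + 0.486575 = 1.073350.
Q̄ = (S₀/π) × [bracket] = (2838/π) × 1.073350 = 969.63 W/m².
Ratio Q̄_A / Q̄_B = 577.04 / 969.63 = 0.5951.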